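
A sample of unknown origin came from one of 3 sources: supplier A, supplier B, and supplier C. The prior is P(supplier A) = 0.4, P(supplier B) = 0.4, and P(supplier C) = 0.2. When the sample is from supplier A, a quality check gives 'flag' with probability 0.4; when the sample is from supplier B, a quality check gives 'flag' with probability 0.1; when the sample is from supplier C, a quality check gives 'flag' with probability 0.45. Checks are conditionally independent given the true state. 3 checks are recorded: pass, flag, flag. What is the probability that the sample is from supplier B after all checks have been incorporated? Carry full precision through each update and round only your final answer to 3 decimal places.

0.056

After 'pass': normaliser = 0.6·0.4000 + 0.9·0.4000 + 0.55·0.2000; P(supplier A) ≈ 0.3380, P(supplier B) ≈ 0.5070, P(supplier C) ≈ 0.1549
After 'flag': normaliser = 0.4·0.3380 + 0.1·0.5070 + 0.45·0.1549; P(supplier A) ≈ 0.5289, P(supplier B) ≈ 0.1983, P(supplier C) ≈ 0.2727
After 'flag': normaliser = 0.4·0.5289 + 0.1·0.1983 + 0.45·0.2727; P(supplier A) ≈ 0.5974, P(supplier B) ≈ 0.0560, P(supplier C) ≈ 0.3466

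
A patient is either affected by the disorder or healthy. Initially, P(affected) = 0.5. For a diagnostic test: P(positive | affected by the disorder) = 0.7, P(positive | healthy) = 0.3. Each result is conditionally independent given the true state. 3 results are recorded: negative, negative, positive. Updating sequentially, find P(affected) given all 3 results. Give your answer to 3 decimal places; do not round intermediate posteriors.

0.300

Each posterior becomes the prior for the next update.
After 'negative': P(affected) = 0.3·0.5000 / (0.3·0.5000 + 0.7·0.5000) ≈ 0.3000
After 'negative': P(affected) = 0.3·0.3000 / (0.3·0.3000 + 0.7·0.7000) ≈ 0.1552
After 'positive': P(affected) = 0.7·0.1552 / (0.7·0.1552 + 0.3·0.8448) ≈ 0.3000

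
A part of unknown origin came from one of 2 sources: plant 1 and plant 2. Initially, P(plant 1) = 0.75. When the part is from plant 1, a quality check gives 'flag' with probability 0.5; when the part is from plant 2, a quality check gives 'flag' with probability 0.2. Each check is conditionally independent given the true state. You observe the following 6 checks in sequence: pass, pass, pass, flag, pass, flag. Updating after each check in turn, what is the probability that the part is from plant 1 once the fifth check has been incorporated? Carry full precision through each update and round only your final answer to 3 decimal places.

After 'pass': P(plant 1) = 0.5·0.7500 / (0.5·0.7500 + 0.8·0.2500) ≈ 0.6522
After 'pass': P(plant 1) = 0.5·0.6522 / (0.5·0.6522 + 0.8·0.3478) ≈ 0.5396
After 'pass': P(plant 1) = 0.5·0.5396 / (0.5·0.5396 + 0.8·0.4604) ≈ 0.4228
After 'flag': P(plant 1) = 0.5·0.4228 / (0.5·0.4228 + 0.2·0.5772) ≈ 0.6468
After 'pass': P(plant 1) = 0.5·0.6468 / (0.5·0.6468 + 0.8·0.3532) ≈ 0.5337

0.534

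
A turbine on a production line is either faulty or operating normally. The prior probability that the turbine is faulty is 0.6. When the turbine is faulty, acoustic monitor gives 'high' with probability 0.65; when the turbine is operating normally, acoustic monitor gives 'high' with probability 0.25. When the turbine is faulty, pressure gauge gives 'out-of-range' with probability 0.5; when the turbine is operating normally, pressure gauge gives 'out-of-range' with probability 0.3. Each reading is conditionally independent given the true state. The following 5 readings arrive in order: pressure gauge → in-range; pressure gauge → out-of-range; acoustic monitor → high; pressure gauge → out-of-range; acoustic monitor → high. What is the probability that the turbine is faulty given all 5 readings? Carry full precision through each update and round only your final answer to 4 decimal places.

0.9526

After pressure gauge='in-range': P(faulty) = 0.5·0.6000 / (0.5·0.6000 + 0.7·0.4000) ≈ 0.5172
After pressure gauge='out-of-range': P(faulty) = 0.5·0.5172 / (0.5·0.5172 + 0.3·0.4828) ≈ 0.6410
After acoustic monitor='high': P(faulty) = 0.65·0.6410 / (0.65·0.6410 + 0.25·0.3590) ≈ 0.8228
After pressure gauge='out-of-range': P(faulty) = 0.5·0.8228 / (0.5·0.8228 + 0.3·0.1772) ≈ 0.8856
After acoustic monitor='high': P(faulty) = 0.65·0.8856 / (0.65·0.8856 + 0.25·0.1144) ≈ 0.9526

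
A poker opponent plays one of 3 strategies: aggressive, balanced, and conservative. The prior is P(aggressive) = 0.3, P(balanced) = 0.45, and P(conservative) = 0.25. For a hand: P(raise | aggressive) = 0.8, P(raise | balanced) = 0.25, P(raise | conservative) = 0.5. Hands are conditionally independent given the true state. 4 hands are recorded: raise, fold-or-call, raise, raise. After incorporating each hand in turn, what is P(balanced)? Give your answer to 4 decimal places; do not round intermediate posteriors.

0.1022

After 'raise': normaliser = 0.8·0.3000 + 0.25·0.4500 + 0.5·0.2500; P(aggressive) ≈ 0.5026, P(balanced) ≈ 0.2356, P(conservative) ≈ 0.2618
After 'fold-or-call': normaliser = 0.2·0.5026 + 0.75·0.2356 + 0.5·0.2618; P(aggressive) ≈ 0.2463, P(balanced) ≈ 0.4330, P(conservative) ≈ 0.3207
After 'raise': normaliser = 0.8·0.2463 + 0.25·0.4330 + 0.5·0.3207; P(aggressive) ≈ 0.4232, P(balanced) ≈ 0.2325, P(conservative) ≈ 0.3444
After 'raise': normaliser = 0.8·0.4232 + 0.25·0.2325 + 0.5·0.3444; P(aggressive) ≈ 0.5951, P(balanced) ≈ 0.1022, P(conservative) ≈ 0.3027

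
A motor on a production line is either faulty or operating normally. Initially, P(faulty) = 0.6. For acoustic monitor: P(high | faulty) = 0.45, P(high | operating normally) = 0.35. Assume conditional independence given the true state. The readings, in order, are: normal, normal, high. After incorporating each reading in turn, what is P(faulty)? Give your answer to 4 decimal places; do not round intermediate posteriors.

0.5800

After 'normal': P(faulty) = 0.55·0.6000 / (0.55·0.6000 + 0.65·0.4000) ≈ 0.5593
After 'normal': P(faulty) = 0.55·0.5593 / (0.55·0.5593 + 0.65·0.4407) ≈ 0.5178
After 'high': P(faulty) = 0.45·0.5178 / (0.45·0.5178 + 0.35·0.4822) ≈ 0.5800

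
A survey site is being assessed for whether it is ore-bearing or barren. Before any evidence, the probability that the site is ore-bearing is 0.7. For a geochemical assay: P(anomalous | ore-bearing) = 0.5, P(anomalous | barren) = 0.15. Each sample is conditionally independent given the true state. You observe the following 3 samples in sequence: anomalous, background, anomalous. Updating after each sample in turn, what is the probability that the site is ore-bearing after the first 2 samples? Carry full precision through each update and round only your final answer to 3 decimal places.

Apply Bayes' rule sequentially, carrying P(ore) forward.
After 'anomalous': P(ore) = 0.5·0.7000 / (0.5·0.7000 + 0.15·0.3000) ≈ 0.8861
After 'background': P(ore) = 0.5·0.8861 / (0.5·0.8861 + 0.85·0.1139) ≈ 0.8206

0.821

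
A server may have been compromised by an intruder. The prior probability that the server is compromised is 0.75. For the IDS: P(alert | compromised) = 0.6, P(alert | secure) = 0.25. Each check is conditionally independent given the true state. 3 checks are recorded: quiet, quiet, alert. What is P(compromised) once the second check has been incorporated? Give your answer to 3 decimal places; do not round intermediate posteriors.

After 'quiet': P(compromised) = 0.4·0.7500 / (0.4·0.7500 + 0.75·0.2500) ≈ 0.6154
After 'quiet': P(compromised) = 0.4·0.6154 / (0.4·0.6154 + 0.75·0.3846) ≈ 0.4604

0.460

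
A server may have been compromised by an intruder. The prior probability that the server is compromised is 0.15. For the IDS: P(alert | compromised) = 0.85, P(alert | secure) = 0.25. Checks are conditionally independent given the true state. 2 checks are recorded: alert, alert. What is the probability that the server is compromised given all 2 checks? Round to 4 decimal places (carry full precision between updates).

0.6711

After 'alert': P(compromised) = 0.85·0.1500 / (0.85·0.1500 + 0.25·0.8500) ≈ 0.3750
After 'alert': P(compromised) = 0.85·0.3750 / (0.85·0.3750 + 0.25·0.6250) ≈ 0.6711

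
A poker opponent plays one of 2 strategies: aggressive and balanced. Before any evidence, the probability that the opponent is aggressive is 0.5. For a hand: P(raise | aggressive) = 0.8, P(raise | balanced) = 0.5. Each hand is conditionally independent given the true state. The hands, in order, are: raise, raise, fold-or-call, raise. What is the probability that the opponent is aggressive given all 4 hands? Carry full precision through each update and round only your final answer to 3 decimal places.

Each posterior becomes the prior for the next update.
After 'raise': P(aggressive) = 0.8·0.5000 / (0.8·0.5000 + 0.5·0.5000) ≈ 0.6154
After 'raise': P(aggressive) = 0.8·0.6154 / (0.8·0.6154 + 0.5·0.3846) ≈ 0.7191
After 'fold-or-call': P(aggressive) = 0.2·0.7191 / (0.2·0.7191 + 0.5·0.2809) ≈ 0.5059
After 'raise': P(aggressive) = 0.8·0.5059 / (0.8·0.5059 + 0.5·0.4941) ≈ 0.6210

0.621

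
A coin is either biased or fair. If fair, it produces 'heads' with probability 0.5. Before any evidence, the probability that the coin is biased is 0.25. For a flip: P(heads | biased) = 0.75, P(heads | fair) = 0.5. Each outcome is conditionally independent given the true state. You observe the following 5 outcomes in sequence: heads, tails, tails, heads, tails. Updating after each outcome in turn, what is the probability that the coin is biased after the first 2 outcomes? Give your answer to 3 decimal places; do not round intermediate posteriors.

0.200

After 'heads': P(biased) = 0.75·0.2500 / (0.75·0.2500 + 0.5·0.7500) ≈ 0.3333
After 'tails': P(biased) = 0.25·0.3333 / (0.25·0.3333 + 0.5·0.6667) ≈ 0.2000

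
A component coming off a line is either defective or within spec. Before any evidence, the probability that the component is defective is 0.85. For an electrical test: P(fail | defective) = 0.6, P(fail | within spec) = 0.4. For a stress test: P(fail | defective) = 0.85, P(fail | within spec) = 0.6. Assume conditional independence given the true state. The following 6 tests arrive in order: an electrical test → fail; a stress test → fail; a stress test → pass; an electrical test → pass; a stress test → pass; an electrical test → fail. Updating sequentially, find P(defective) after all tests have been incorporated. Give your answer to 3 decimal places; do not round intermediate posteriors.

0.629

Apply Bayes' rule sequentially, carrying P(defective) forward.
After an electrical test='fail': P(defective) = 0.6·0.8500 / (0.6·0.8500 + 0.4·0.1500) ≈ 0.8947
After a stress test='fail': P(defective) = 0.85·0.8947 / (0.85·0.8947 + 0.6·0.1053) ≈ 0.9233
After a stress test='pass': P(defective) = 0.15·0.9233 / (0.15·0.9233 + 0.4·0.0767) ≈ 0.8187
After an electrical test='pass': P(defective) = 0.4·0.8187 / (0.4·0.8187 + 0.6·0.1813) ≈ 0.7506
After a stress test='pass': P(defective) = 0.15·0.7506 / (0.15·0.7506 + 0.4·0.2494) ≈ 0.5303
After an electrical test='fail': P(defective) = 0.6·0.5303 / (0.6·0.5303 + 0.4·0.4697) ≈ 0.6287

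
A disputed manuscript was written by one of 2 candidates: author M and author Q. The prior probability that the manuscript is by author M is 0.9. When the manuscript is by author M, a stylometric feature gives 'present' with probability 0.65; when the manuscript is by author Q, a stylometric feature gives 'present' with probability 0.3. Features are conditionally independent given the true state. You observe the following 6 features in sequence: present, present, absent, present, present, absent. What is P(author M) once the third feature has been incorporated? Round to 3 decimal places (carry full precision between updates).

Each posterior becomes the prior for the next update.
After 'present': P(author M) = 0.65·0.9000 / (0.65·0.9000 + 0.3·0.1000) ≈ 0.9512
After 'present': P(author M) = 0.65·0.9512 / (0.65·0.9512 + 0.3·0.0488) ≈ 0.9769
After 'absent': P(author M) = 0.35·0.9769 / (0.35·0.9769 + 0.7·0.0231) ≈ 0.9548

0.955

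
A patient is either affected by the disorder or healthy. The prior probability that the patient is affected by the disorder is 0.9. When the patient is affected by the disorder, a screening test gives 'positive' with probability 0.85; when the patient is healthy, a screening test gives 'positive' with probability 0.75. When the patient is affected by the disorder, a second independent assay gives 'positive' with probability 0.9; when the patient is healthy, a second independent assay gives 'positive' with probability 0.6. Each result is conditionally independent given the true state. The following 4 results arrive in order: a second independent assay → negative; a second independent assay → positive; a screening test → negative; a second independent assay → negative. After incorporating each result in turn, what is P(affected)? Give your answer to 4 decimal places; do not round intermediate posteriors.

0.3361

After a second independent assay='negative': P(affected) = 0.1·0.9000 / (0.1·0.9000 + 0.4·0.1000) ≈ 0.6923
After a second independent assay='positive': P(affected) = 0.9·0.6923 / (0.9·0.6923 + 0.6·0.3077) ≈ 0.7714
After a screening test='negative': P(affected) = 0.15·0.7714 / (0.15·0.7714 + 0.25·0.2286) ≈ 0.6694
After a second independent assay='negative': P(affected) = 0.1·0.6694 / (0.1·0.6694 + 0.4·0.3306) ≈ 0.3361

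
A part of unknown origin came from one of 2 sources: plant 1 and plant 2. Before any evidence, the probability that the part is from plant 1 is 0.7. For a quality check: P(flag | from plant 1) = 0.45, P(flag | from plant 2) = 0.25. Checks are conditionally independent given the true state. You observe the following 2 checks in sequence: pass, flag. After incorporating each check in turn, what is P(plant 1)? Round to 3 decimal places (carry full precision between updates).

0.755

After 'pass': P(plant 1) = 0.55·0.7000 / (0.55·0.7000 + 0.75·0.3000) ≈ 0.6311
After 'flag': P(plant 1) = 0.45·0.6311 / (0.45·0.6311 + 0.25·0.3689) ≈ 0.7549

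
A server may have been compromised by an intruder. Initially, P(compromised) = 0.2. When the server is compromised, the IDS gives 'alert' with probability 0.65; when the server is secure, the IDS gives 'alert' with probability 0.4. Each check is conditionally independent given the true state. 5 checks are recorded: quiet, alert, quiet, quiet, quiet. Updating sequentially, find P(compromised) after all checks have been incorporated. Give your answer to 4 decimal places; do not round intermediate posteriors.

0.0449

Each posterior becomes the prior for the next update.
After 'quiet': P(compromised) = 0.35·0.2000 / (0.35·0.2000 + 0.6·0.8000) ≈ 0.1273
After 'alert': P(compromised) = 0.65·0.1273 / (0.65·0.1273 + 0.4·0.8727) ≈ 0.1916
After 'quiet': P(compromised) = 0.35·0.1916 / (0.35·0.1916 + 0.6·0.8084) ≈ 0.1214
After 'quiet': P(compromised) = 0.35·0.1214 / (0.35·0.1214 + 0.6·0.8786) ≈ 0.0746
After 'quiet': P(compromised) = 0.35·0.0746 / (0.35·0.0746 + 0.6·0.9254) ≈ 0.0449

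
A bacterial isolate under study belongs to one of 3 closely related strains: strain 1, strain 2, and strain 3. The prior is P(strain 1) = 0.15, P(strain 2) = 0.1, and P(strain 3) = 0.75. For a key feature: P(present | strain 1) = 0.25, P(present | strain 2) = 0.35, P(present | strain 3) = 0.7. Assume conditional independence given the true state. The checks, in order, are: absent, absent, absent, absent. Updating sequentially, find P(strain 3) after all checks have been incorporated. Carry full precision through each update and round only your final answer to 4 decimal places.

0.0851

After 'absent': normaliser = 0.75·0.1500 + 0.65·0.1000 + 0.3·0.7500; P(strain 1) ≈ 0.2795, P(strain 2) ≈ 0.1615, P(strain 3) ≈ 0.5590
After 'absent': normaliser = 0.75·0.2795 + 0.65·0.1615 + 0.3·0.5590; P(strain 1) ≈ 0.4346, P(strain 2) ≈ 0.2176, P(strain 3) ≈ 0.3477
After 'absent': normaliser = 0.75·0.4346 + 0.65·0.2176 + 0.3·0.3477; P(strain 1) ≈ 0.5701, P(strain 2) ≈ 0.2474, P(strain 3) ≈ 0.1824
After 'absent': normaliser = 0.75·0.5701 + 0.65·0.2474 + 0.3·0.1824; P(strain 1) ≈ 0.6648, P(strain 2) ≈ 0.2501, P(strain 3) ≈ 0.0851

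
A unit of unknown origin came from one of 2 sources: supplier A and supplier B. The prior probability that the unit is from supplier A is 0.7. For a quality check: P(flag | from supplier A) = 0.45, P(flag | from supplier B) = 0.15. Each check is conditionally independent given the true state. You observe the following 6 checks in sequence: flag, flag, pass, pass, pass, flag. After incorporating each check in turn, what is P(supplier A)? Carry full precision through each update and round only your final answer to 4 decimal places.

After 'flag': P(supplier A) = 0.45·0.7000 / (0.45·0.7000 + 0.15·0.3000) ≈ 0.8750
After 'flag': P(supplier A) = 0.45·0.8750 / (0.45·0.8750 + 0.15·0.1250) ≈ 0.9545
After 'pass': P(supplier A) = 0.55·0.9545 / (0.55·0.9545 + 0.85·0.0455) ≈ 0.9315
After 'pass': P(supplier A) = 0.55·0.9315 / (0.55·0.9315 + 0.85·0.0685) ≈ 0.8979
After 'pass': P(supplier A) = 0.55·0.8979 / (0.55·0.8979 + 0.85·0.1021) ≈ 0.8505
After 'flag': P(supplier A) = 0.45·0.8505 / (0.45·0.8505 + 0.15·0.1495) ≈ 0.9447

0.9447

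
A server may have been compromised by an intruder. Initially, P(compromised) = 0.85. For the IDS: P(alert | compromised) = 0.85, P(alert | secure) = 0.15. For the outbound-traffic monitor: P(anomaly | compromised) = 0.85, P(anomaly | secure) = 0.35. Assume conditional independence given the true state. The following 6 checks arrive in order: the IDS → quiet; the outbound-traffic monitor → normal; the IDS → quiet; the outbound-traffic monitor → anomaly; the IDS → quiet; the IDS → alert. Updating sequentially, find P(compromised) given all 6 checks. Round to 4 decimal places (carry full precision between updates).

0.0900

After the IDS='quiet': P(compromised) = 0.15·0.8500 / (0.15·0.8500 + 0.85·0.1500) ≈ 0.5000
After the outbound-traffic monitor='normal': P(compromised) = 0.15·0.5000 / (0.15·0.5000 + 0.65·0.5000) ≈ 0.1875
After the IDS='quiet': P(compromised) = 0.15·0.1875 / (0.15·0.1875 + 0.85·0.8125) ≈ 0.0391
After the outbound-traffic monitor='anomaly': P(compromised) = 0.85·0.0391 / (0.85·0.0391 + 0.35·0.9609) ≈ 0.0900
After the IDS='quiet': P(compromised) = 0.15·0.0900 / (0.15·0.0900 + 0.85·0.9100) ≈ 0.0172
After the IDS='alert': P(compromised) = 0.85·0.0172 / (0.85·0.0172 + 0.15·0.9828) ≈ 0.0900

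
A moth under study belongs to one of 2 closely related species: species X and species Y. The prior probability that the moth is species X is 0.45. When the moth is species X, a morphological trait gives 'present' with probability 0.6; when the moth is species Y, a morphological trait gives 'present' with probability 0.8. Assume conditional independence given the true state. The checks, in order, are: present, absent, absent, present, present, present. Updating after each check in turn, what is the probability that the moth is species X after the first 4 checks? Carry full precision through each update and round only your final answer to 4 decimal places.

0.6480

After 'present': P(species X) = 0.6·0.4500 / (0.6·0.4500 + 0.8·0.5500) ≈ 0.3803
After 'absent': P(species X) = 0.4·0.3803 / (0.4·0.3803 + 0.2·0.6197) ≈ 0.5510
After 'absent': P(species X) = 0.4·0.5510 / (0.4·0.5510 + 0.2·0.4490) ≈ 0.7105
After 'present': P(species X) = 0.6·0.7105 / (0.6·0.7105 + 0.8·0.2895) ≈ 0.6480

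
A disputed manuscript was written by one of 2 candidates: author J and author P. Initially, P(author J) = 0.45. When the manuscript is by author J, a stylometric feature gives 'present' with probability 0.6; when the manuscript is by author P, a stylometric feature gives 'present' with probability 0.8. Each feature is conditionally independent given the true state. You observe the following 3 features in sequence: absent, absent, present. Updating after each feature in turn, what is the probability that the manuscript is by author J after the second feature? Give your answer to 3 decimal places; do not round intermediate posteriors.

0.766

Apply Bayes' rule sequentially, carrying P(author J) forward.
After 'absent': P(author J) = 0.4·0.4500 / (0.4·0.4500 + 0.2·0.5500) ≈ 0.6207
After 'absent': P(author J) = 0.4·0.6207 / (0.4·0.6207 + 0.2·0.3793) ≈ 0.7660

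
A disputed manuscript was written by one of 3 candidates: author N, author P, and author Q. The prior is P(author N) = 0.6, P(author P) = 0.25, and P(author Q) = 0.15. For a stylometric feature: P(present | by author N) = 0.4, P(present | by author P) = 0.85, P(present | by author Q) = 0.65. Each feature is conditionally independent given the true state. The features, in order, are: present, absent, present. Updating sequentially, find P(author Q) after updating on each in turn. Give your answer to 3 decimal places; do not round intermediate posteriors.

0.208

Each posterior becomes the prior for the next update.
After 'present': normaliser = 0.4·0.6000 + 0.85·0.2500 + 0.65·0.1500; P(author N) ≈ 0.4364, P(author P) ≈ 0.3864, P(author Q) ≈ 0.1773
After 'absent': normaliser = 0.6·0.4364 + 0.15·0.3864 + 0.35·0.1773; P(author N) ≈ 0.6857, P(author P) ≈ 0.1518, P(author Q) ≈ 0.1625
After 'present': normaliser = 0.4·0.6857 + 0.85·0.1518 + 0.65·0.1625; P(author N) ≈ 0.5389, P(author P) ≈ 0.2535, P(author Q) ≈ 0.2075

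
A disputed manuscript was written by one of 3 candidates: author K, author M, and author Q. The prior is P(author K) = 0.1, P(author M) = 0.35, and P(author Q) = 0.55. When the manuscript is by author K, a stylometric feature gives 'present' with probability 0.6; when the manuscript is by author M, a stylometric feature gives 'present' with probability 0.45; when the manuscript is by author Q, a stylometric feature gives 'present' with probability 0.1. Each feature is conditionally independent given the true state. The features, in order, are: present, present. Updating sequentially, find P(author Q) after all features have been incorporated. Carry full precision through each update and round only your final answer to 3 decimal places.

0.049

After 'present': normaliser = 0.6·0.1000 + 0.45·0.3500 + 0.1·0.5500; P(author K) ≈ 0.2202, P(author M) ≈ 0.5780, P(author Q) ≈ 0.2018
After 'present': normaliser = 0.6·0.2202 + 0.45·0.5780 + 0.1·0.2018; P(author K) ≈ 0.3204, P(author M) ≈ 0.6307, P(author Q) ≈ 0.0489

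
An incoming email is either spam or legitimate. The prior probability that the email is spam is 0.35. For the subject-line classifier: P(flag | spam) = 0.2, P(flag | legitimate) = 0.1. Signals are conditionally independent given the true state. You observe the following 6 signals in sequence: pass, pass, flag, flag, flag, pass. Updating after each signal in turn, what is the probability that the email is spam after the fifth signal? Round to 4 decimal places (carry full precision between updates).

After 'pass': P(spam) = 0.8·0.3500 / (0.8·0.3500 + 0.9·0.6500) ≈ 0.3237
After 'pass': P(spam) = 0.8·0.3237 / (0.8·0.3237 + 0.9·0.6763) ≈ 0.2985
After 'flag': P(spam) = 0.2·0.2985 / (0.2·0.2985 + 0.1·0.7015) ≈ 0.4597
After 'flag': P(spam) = 0.2·0.4597 / (0.2·0.4597 + 0.1·0.5403) ≈ 0.6299
After 'flag': P(spam) = 0.2·0.6299 / (0.2·0.6299 + 0.1·0.3701) ≈ 0.7729

0.7729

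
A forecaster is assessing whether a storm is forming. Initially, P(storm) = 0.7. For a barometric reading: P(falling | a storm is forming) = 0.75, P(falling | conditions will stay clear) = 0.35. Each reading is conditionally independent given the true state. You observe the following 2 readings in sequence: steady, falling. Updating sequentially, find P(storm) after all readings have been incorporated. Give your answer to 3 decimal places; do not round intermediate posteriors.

Apply Bayes' rule sequentially, carrying P(storm) forward.
After 'steady': P(storm) = 0.25·0.7000 / (0.25·0.7000 + 0.65·0.3000) ≈ 0.4730
After 'falling': P(storm) = 0.75·0.4730 / (0.75·0.4730 + 0.35·0.5270) ≈ 0.6579

0.658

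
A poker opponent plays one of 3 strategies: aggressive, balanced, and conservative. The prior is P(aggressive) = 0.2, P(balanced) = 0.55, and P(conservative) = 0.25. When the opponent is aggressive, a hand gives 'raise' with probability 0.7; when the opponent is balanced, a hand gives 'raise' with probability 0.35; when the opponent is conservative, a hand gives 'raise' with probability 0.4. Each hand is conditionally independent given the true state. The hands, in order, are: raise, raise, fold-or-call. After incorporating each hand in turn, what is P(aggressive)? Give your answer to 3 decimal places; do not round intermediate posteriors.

After 'raise': normaliser = 0.7·0.2000 + 0.35·0.5500 + 0.4·0.2500; P(aggressive) ≈ 0.3237, P(balanced) ≈ 0.4451, P(conservative) ≈ 0.2312
After 'raise': normaliser = 0.7·0.3237 + 0.35·0.4451 + 0.4·0.2312; P(aggressive) ≈ 0.4772, P(balanced) ≈ 0.3281, P(conservative) ≈ 0.1948
After 'fold-or-call': normaliser = 0.3·0.4772 + 0.65·0.3281 + 0.6·0.1948; P(aggressive) ≈ 0.3025, P(balanced) ≈ 0.4506, P(conservative) ≈ 0.2469

0.302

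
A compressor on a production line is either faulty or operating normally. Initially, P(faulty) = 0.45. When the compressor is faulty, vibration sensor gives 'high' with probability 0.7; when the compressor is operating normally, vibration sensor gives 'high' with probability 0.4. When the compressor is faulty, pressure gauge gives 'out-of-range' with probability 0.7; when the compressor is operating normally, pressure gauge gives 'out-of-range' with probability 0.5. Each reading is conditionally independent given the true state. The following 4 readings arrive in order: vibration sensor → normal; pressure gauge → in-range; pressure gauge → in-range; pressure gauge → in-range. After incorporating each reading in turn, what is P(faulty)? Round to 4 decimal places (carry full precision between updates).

0.0812

After vibration sensor='normal': P(faulty) = 0.3·0.4500 / (0.3·0.4500 + 0.6·0.5500) ≈ 0.2903
After pressure gauge='in-range': P(faulty) = 0.3·0.2903 / (0.3·0.2903 + 0.5·0.7097) ≈ 0.1971
After pressure gauge='in-range': P(faulty) = 0.3·0.1971 / (0.3·0.1971 + 0.5·0.8029) ≈ 0.1284
After pressure gauge='in-range': P(faulty) = 0.3·0.1284 / (0.3·0.1284 + 0.5·0.8716) ≈ 0.0812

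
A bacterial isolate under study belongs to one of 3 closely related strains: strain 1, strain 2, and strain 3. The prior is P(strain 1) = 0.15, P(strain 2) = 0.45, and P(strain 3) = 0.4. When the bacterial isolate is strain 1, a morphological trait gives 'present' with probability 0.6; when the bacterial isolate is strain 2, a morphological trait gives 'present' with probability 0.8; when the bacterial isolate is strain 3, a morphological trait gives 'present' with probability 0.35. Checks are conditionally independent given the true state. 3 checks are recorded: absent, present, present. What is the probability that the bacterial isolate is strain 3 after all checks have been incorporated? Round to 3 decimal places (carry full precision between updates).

0.287

After 'absent': normaliser = 0.4·0.1500 + 0.2·0.4500 + 0.65·0.4000; P(strain 1) ≈ 0.1463, P(strain 2) ≈ 0.2195, P(strain 3) ≈ 0.6341
After 'present': normaliser = 0.6·0.1463 + 0.8·0.2195 + 0.35·0.6341; P(strain 1) ≈ 0.1809, P(strain 2) ≈ 0.3618, P(strain 3) ≈ 0.4573
After 'present': normaliser = 0.6·0.1809 + 0.8·0.3618 + 0.35·0.4573; P(strain 1) ≈ 0.1945, P(strain 2) ≈ 0.5187, P(strain 3) ≈ 0.2868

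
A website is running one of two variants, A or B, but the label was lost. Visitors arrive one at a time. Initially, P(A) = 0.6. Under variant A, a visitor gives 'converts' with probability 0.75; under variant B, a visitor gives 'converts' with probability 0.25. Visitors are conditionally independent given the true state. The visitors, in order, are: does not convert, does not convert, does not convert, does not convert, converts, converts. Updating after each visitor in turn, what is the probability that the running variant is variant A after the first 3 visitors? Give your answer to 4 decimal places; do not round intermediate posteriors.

0.0526

After 'does not convert': P(A) = 0.25·0.6000 / (0.25·0.6000 + 0.75·0.4000) ≈ 0.3333
After 'does not convert': P(A) = 0.25·0.3333 / (0.25·0.3333 + 0.75·0.6667) ≈ 0.1429
After 'does not convert': P(A) = 0.25·0.1429 / (0.25·0.1429 + 0.75·0.8571) ≈ 0.0526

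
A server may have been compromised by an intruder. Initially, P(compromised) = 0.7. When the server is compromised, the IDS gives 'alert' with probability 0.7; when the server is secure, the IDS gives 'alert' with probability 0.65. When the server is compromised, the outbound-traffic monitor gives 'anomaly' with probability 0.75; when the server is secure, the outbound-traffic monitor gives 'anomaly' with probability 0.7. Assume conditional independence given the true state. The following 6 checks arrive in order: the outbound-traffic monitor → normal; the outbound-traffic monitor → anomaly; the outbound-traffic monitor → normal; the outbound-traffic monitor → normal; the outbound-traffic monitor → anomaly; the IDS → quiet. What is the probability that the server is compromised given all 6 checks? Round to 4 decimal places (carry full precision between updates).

After the outbound-traffic monitor='normal': P(compromised) = 0.25·0.7000 / (0.25·0.7000 + 0.3·0.3000) ≈ 0.6604
After the outbound-traffic monitor='anomaly': P(compromised) = 0.75·0.6604 / (0.75·0.6604 + 0.7·0.3396) ≈ 0.6757
After the outbound-traffic monitor='normal': P(compromised) = 0.25·0.6757 / (0.25·0.6757 + 0.3·0.3243) ≈ 0.6345
After the outbound-traffic monitor='normal': P(compromised) = 0.25·0.6345 / (0.25·0.6345 + 0.3·0.3655) ≈ 0.5913
After the outbound-traffic monitor='anomaly': P(compromised) = 0.75·0.5913 / (0.75·0.5913 + 0.7·0.4087) ≈ 0.6079
After the IDS='quiet': P(compromised) = 0.3·0.6079 / (0.3·0.6079 + 0.35·0.3921) ≈ 0.5706

0.5706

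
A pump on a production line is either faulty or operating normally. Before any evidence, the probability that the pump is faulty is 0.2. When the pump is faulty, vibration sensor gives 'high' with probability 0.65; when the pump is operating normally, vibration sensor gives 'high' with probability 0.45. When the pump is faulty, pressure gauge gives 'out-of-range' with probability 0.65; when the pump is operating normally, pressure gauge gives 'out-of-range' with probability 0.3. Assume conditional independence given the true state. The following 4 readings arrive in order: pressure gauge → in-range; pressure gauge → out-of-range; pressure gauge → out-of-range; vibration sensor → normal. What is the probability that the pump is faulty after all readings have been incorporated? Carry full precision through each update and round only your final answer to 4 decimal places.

0.2719

After pressure gauge='in-range': P(faulty) = 0.35·0.2000 / (0.35·0.2000 + 0.7·0.8000) ≈ 0.1111
After pressure gauge='out-of-range': P(faulty) = 0.65·0.1111 / (0.65·0.1111 + 0.3·0.8889) ≈ 0.2131
After pressure gauge='out-of-range': P(faulty) = 0.65·0.2131 / (0.65·0.2131 + 0.3·0.7869) ≈ 0.3698
After vibration sensor='normal': P(faulty) = 0.35·0.3698 / (0.35·0.3698 + 0.55·0.6302) ≈ 0.2719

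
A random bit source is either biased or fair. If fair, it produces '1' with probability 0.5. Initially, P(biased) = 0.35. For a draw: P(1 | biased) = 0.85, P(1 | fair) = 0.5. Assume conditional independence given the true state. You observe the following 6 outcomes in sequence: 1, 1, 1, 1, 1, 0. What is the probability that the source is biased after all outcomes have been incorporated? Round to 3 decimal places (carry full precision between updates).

0.696

Each posterior becomes the prior for the next update.
After '1': P(biased) = 0.85·0.3500 / (0.85·0.3500 + 0.5·0.6500) ≈ 0.4779
After '1': P(biased) = 0.85·0.4779 / (0.85·0.4779 + 0.5·0.5221) ≈ 0.6088
After '1': P(biased) = 0.85·0.6088 / (0.85·0.6088 + 0.5·0.3912) ≈ 0.7257
After '1': P(biased) = 0.85·0.7257 / (0.85·0.7257 + 0.5·0.2743) ≈ 0.8181
After '1': P(biased) = 0.85·0.8181 / (0.85·0.8181 + 0.5·0.1819) ≈ 0.8843
After '0': P(biased) = 0.15·0.8843 / (0.15·0.8843 + 0.5·0.1157) ≈ 0.6964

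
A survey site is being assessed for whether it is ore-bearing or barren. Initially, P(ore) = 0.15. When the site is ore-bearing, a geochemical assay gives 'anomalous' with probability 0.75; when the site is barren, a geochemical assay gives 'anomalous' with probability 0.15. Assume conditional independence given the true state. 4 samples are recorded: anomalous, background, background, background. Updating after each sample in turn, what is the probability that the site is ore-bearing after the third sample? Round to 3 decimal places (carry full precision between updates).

Apply Bayes' rule sequentially, carrying P(ore) forward.
After 'anomalous': P(ore) = 0.75·0.1500 / (0.75·0.1500 + 0.15·0.8500) ≈ 0.4688
After 'background': P(ore) = 0.25·0.4688 / (0.25·0.4688 + 0.85·0.5312) ≈ 0.2060
After 'background': P(ore) = 0.25·0.2060 / (0.25·0.2060 + 0.85·0.7940) ≈ 0.0709

0.071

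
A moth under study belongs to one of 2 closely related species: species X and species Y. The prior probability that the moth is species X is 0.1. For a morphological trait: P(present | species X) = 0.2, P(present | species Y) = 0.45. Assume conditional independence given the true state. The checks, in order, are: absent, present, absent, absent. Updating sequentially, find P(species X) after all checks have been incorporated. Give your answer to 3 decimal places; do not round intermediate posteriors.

0.132

Each posterior becomes the prior for the next update.
After 'absent': P(species X) = 0.8·0.1000 / (0.8·0.1000 + 0.55·0.9000) ≈ 0.1391
After 'present': P(species X) = 0.2·0.1391 / (0.2·0.1391 + 0.45·0.8609) ≈ 0.0670
After 'absent': P(species X) = 0.8·0.0670 / (0.8·0.0670 + 0.55·0.9330) ≈ 0.0946
After 'absent': P(species X) = 0.8·0.0946 / (0.8·0.0946 + 0.55·0.9054) ≈ 0.1319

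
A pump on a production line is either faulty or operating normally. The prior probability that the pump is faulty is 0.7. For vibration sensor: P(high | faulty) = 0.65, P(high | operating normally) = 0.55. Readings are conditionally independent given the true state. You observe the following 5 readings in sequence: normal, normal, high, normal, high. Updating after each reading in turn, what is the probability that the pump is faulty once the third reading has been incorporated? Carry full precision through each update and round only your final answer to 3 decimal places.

After 'normal': P(faulty) = 0.35·0.7000 / (0.35·0.7000 + 0.45·0.3000) ≈ 0.6447
After 'normal': P(faulty) = 0.35·0.6447 / (0.35·0.6447 + 0.45·0.3553) ≈ 0.5853
After 'high': P(faulty) = 0.65·0.5853 / (0.65·0.5853 + 0.55·0.4147) ≈ 0.6252

0.625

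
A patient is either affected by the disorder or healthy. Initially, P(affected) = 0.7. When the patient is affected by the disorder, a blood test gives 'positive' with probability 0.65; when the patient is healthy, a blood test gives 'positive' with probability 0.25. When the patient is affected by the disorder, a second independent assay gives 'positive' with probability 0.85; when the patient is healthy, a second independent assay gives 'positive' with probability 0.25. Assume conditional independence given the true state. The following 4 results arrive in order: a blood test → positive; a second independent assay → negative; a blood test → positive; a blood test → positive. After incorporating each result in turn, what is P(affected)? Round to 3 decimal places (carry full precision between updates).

Apply Bayes' rule sequentially, carrying P(affected) forward.
After a blood test='positive': P(affected) = 0.65·0.7000 / (0.65·0.7000 + 0.25·0.3000) ≈ 0.8585
After a second independent assay='negative': P(affected) = 0.15·0.8585 / (0.15·0.8585 + 0.75·0.1415) ≈ 0.5482
After a blood test='positive': P(affected) = 0.65·0.5482 / (0.65·0.5482 + 0.25·0.4518) ≈ 0.7593
After a blood test='positive': P(affected) = 0.65·0.7593 / (0.65·0.7593 + 0.25·0.2407) ≈ 0.8913

0.891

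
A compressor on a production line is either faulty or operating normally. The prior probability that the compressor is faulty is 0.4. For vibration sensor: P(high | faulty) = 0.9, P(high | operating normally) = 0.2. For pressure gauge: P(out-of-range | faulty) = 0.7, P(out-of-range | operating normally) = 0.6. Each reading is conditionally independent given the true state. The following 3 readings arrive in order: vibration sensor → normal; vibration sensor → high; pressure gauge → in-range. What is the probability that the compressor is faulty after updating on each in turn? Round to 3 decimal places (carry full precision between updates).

After vibration sensor='normal': P(faulty) = 0.1·0.4000 / (0.1·0.4000 + 0.8·0.6000) ≈ 0.0769
After vibration sensor='high': P(faulty) = 0.9·0.0769 / (0.9·0.0769 + 0.2·0.9231) ≈ 0.2727
After pressure gauge='in-range': P(faulty) = 0.3·0.2727 / (0.3·0.2727 + 0.4·0.7273) ≈ 0.2195

0.220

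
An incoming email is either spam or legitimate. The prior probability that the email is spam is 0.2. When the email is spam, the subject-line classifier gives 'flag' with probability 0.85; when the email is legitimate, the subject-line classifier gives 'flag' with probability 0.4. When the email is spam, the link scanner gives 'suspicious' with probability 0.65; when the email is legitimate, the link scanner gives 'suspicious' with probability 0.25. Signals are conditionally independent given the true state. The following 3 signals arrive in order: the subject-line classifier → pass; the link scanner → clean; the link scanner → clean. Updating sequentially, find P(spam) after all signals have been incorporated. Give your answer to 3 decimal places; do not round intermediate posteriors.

After the subject-line classifier='pass': P(spam) = 0.15·0.2000 / (0.15·0.2000 + 0.6·0.8000) ≈ 0.0588
After the link scanner='clean': P(spam) = 0.35·0.0588 / (0.35·0.0588 + 0.75·0.9412) ≈ 0.0283
After the link scanner='clean': P(spam) = 0.35·0.0283 / (0.35·0.0283 + 0.75·0.9717) ≈ 0.0134

0.013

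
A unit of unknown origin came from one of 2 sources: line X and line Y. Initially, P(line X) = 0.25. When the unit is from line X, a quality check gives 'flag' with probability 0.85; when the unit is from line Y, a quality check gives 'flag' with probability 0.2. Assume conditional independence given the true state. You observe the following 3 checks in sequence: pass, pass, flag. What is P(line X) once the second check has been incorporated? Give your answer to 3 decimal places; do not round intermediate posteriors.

0.012

After 'pass': P(line X) = 0.15·0.2500 / (0.15·0.2500 + 0.8·0.7500) ≈ 0.0588
After 'pass': P(line X) = 0.15·0.0588 / (0.15·0.0588 + 0.8·0.9412) ≈ 0.0116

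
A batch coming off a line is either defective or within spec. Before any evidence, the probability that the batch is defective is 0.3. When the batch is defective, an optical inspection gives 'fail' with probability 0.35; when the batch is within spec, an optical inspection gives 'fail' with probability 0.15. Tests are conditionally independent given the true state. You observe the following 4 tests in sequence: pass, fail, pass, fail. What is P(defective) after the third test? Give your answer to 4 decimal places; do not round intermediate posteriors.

0.3690

Apply Bayes' rule sequentially, carrying P(defective) forward.
After 'pass': P(defective) = 0.65·0.3000 / (0.65·0.3000 + 0.85·0.7000) ≈ 0.2468
After 'fail': P(defective) = 0.35·0.2468 / (0.35·0.2468 + 0.15·0.7532) ≈ 0.4333
After 'pass': P(defective) = 0.65·0.4333 / (0.65·0.4333 + 0.85·0.5667) ≈ 0.3690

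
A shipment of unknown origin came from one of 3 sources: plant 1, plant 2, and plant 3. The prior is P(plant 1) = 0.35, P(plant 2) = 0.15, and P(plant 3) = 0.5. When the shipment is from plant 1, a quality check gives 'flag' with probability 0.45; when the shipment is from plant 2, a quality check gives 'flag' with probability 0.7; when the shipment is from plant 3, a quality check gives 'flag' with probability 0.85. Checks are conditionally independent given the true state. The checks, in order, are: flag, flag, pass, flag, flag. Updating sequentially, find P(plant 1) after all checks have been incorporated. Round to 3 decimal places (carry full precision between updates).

0.136

Apply Bayes' rule sequentially, carrying P(plant 1) forward.
After 'flag': normaliser = 0.45·0.3500 + 0.7·0.1500 + 0.85·0.5000; P(plant 1) ≈ 0.2291, P(plant 2) ≈ 0.1527, P(plant 3) ≈ 0.6182
After 'flag': normaliser = 0.45·0.2291 + 0.7·0.1527 + 0.85·0.6182; P(plant 1) ≈ 0.1402, P(plant 2) ≈ 0.1454, P(plant 3) ≈ 0.7145
After 'pass': normaliser = 0.55·0.1402 + 0.3·0.1454 + 0.15·0.7145; P(plant 1) ≈ 0.3383, P(plant 2) ≈ 0.1914, P(plant 3) ≈ 0.4703
After 'flag': normaliser = 0.45·0.3383 + 0.7·0.1914 + 0.85·0.4703; P(plant 1) ≈ 0.2219, P(plant 2) ≈ 0.1953, P(plant 3) ≈ 0.5828
After 'flag': normaliser = 0.45·0.2219 + 0.7·0.1953 + 0.85·0.5828; P(plant 1) ≈ 0.1365, P(plant 2) ≈ 0.1868, P(plant 3) ≈ 0.6768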